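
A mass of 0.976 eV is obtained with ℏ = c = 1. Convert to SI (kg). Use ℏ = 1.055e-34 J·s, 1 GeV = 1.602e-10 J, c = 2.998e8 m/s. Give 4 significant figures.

1.740e-36 kg

Mass is [E]/c²; divide by c².
1 GeV → 1/c² × (1 GeV in J) = 1.782e-27 kg.
Convert the energy scale: 0.976 eV = 9.76e-10 GeV.
Result: 9.76e-10 × 1.782e-27 = 1.740e-36 kg.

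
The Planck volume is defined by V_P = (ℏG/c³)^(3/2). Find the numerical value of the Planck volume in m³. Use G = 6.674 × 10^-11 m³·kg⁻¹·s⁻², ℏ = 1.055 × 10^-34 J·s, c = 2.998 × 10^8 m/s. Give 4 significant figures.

4.224 × 10^-105 m³

V_P = (ℏG/c³)^(3/2)
  = √(1.784 × 10^-209)
  = 4.224 × 10^-105 m³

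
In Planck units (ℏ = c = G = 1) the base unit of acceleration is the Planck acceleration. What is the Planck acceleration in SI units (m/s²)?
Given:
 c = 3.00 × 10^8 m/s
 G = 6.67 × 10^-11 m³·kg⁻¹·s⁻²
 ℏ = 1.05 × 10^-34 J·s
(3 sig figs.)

a_P = √(c⁷/(ℏG))
  = √(3.12 × 10^103)
  = 5.59 × 10^51 m/s²

5.59 × 10^51 m/s²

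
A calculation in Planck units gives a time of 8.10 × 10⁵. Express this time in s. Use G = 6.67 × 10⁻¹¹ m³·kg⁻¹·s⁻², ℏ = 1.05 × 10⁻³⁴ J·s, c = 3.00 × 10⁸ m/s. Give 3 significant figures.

One Planck time: t_P = √(ℏG/c⁵) = 5.37 × 10⁻⁴⁴ s.
8.10 × 10⁵ × 5.37 × 10⁻⁴⁴ s = 4.35 × 10⁻³⁸ s

4.35 × 10⁻³⁸ s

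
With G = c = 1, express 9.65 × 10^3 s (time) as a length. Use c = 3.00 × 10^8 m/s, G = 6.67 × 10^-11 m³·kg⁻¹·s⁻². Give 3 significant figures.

2.90 × 10^12 m

Time → length via c.
9.65 × 10^3 s × (c) = 2.90 × 10^12 m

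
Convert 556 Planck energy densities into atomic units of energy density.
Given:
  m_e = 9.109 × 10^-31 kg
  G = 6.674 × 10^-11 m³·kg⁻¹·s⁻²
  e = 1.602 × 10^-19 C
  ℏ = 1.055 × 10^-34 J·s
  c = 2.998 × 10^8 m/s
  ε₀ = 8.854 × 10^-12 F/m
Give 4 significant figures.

Planck energy density: u_P = c⁷/(ℏG²) = 4.632 × 10^113 J/m³
atomic unit of energy density: u_au = E_h/a₀³ = m_e⁴e¹⁰/((4πε₀)⁵ℏ⁸) = 2.929 × 10^13 J/m³
556 × 4.632 × 10^113 / 2.929 × 10^13 = 8.793 × 10^102

8.793 × 10^102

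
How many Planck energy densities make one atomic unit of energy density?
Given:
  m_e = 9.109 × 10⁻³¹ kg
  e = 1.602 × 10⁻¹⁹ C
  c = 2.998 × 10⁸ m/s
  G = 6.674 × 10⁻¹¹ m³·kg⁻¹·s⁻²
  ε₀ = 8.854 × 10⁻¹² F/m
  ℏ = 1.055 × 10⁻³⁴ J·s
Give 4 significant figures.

6.323 × 10⁻¹⁰¹

atomic unit of energy density: u_au = E_h/a₀³ = m_e⁴e¹⁰/((4πε₀)⁵ℏ⁸) = 2.929 × 10¹³ J/m³
Planck energy density: u_P = c⁷/(ℏG²) = 4.632 × 10¹¹³ J/m³
ratio = 2.929 × 10¹³ / 4.632 × 10¹¹³ = 6.323 × 10⁻¹⁰¹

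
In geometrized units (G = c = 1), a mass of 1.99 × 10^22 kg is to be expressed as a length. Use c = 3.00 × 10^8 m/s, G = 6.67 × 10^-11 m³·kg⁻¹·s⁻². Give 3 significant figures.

In G = c = 1 units mass has dimensions of length; the conversion factor is G/c².
1.99 × 10^22 kg × (G/c²) = 1.47 × 10^-5 m

1.47 × 10^-5 m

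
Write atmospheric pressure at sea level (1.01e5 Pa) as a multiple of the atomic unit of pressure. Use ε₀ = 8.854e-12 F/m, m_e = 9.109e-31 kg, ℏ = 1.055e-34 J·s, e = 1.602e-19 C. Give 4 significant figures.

3.448e-9

atomic unit of pressure: P_au = E_h/a₀³ = m_e⁴e¹⁰/((4πε₀)⁵ℏ⁸) = 2.929e13 Pa.
1.01e5 / 2.929e13 = 3.448e-9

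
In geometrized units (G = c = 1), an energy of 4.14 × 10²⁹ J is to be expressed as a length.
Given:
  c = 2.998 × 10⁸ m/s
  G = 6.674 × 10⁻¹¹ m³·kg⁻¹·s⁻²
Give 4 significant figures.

3.420 × 10⁻¹⁵ m

Energy → length via G/c⁴.
4.14 × 10²⁹ J × (G/c⁴) = 3.420 × 10⁻¹⁵ m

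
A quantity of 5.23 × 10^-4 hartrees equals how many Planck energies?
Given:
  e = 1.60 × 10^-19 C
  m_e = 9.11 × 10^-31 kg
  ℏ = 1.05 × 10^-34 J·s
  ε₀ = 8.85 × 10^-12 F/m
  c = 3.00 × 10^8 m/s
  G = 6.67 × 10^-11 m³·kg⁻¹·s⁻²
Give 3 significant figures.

hartree: E_h = m_e e⁴/(4πε₀ℏ)² = 4.38 × 10^-18 J
Planck energy: E_P = √(ℏc⁵/G) = 1.96 × 10^9 J
5.23 × 10^-4 × 4.38 × 10^-18 / 1.96 × 10^9 = 1.17 × 10^-30

1.17 × 10^-30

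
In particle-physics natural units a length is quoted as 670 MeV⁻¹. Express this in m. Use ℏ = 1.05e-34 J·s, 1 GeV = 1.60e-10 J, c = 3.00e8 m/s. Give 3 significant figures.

1.32e-10 m

A length is [E]⁻¹ in ℏ=c=1; restore one factor of ℏc.
1 GeV⁻¹ → ℏc × (1 GeV in J)⁻¹ = 1.97e-16 m.
Convert the energy scale: 670 MeV⁻¹ = 6.70e5 GeV⁻¹.
Result: 6.70e5 × 1.97e-16 = 1.32e-10 m.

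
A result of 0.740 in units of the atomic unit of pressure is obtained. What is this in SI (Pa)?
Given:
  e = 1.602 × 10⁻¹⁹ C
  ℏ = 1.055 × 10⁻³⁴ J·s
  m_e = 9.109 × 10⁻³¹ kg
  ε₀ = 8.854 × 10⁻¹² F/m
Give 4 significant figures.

One atomic unit of pressure: P_au = E_h/a₀³ = m_e⁴e¹⁰/((4πε₀)⁵ℏ⁸) = 2.929 × 10¹³ Pa.
0.740 × 2.929 × 10¹³ Pa = 2.168 × 10¹³ Pa

2.168 × 10¹³ Pa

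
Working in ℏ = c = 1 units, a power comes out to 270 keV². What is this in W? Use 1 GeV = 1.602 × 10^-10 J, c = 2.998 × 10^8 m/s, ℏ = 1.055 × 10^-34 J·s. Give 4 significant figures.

6.568 × 10^4 W

Power is [E]/[T] = [E]²/ℏ.
1 GeV² → 1/ℏ × (1 GeV in J)² = 2.433 × 10^14 W.
Convert the energy scale: 270 keV² = 2.70 × 10^-10 GeV².
Result: 2.70 × 10^-10 × 2.433 × 10^14 = 6.568 × 10^4 W.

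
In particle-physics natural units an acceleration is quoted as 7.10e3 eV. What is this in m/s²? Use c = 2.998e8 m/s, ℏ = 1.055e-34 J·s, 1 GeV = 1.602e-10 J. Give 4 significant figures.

Acceleration is [L]/[T]² = c·[E]/ℏ.
1 GeV → c/ℏ × (1 GeV in J) = 4.552e32 m/s².
Convert the energy scale: 7.10e3 eV = 7.10e-6 GeV.
Result: 7.10e-6 × 4.552e32 = 3.232e27 m/s².

3.232e27 m/s²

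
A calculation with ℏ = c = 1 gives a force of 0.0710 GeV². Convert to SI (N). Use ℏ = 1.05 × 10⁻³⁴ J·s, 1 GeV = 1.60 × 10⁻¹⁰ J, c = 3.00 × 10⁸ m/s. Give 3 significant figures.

5.77 × 10⁴ N

Force is [E]/[L] = [E]²/(ℏc); restore (ℏc)⁻¹.
1 GeV² → 1/(ℏc) × (1 GeV in J)² = 8.13 × 10⁵ N.
Result: 0.0710 × 8.13 × 10⁵ = 5.77 × 10⁴ N.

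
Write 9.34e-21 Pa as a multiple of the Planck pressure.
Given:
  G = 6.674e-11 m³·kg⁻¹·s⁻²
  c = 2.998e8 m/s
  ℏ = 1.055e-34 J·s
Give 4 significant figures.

Planck pressure: p_P = c⁷/(ℏG²) = 4.632e113 Pa.
9.34e-21 / 4.632e113 = 2.016e-134

2.016e-134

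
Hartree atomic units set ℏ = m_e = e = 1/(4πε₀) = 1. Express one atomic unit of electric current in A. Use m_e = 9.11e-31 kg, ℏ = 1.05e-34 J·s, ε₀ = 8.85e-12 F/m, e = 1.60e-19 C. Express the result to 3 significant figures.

6.67e-3 A

Dimensional analysis gives I_au = e E_h/ℏ = m_e e⁵/((4πε₀)²ℏ³).
E_h = 4.38e-18 J
e·E_h/ℏ = 6.67e-3 A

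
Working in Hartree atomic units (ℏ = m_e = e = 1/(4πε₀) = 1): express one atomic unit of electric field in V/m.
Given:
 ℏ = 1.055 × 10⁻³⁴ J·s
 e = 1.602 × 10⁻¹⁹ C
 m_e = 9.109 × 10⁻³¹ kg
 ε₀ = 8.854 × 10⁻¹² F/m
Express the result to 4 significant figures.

5.131 × 10¹¹ V/m

The unique combination of the constants set to 1 with dimensions of electric field is E_au = E_h/(e a₀) = m_e²e⁵/((4πε₀)³ℏ⁴).
E_h = 4.354 × 10⁻¹⁸ J
a₀ = 5.297 × 10⁻¹¹ m
E_h/(e·a₀) = 5.131 × 10¹¹ V/m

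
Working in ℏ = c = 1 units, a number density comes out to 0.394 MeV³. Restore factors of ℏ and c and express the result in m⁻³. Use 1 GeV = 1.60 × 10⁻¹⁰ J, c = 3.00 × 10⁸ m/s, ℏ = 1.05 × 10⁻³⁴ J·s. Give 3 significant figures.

5.16 × 10³⁷ m⁻³

Number density is [L]⁻³ = [E]³/(ℏc)³.
1 GeV³ → 1/(ℏc)³ × (1 GeV in J)³ = 1.31 × 10⁴⁷ m⁻³.
Convert the energy scale: 0.394 MeV³ = 3.94 × 10⁻¹⁰ GeV³.
Result: 3.94 × 10⁻¹⁰ × 1.31 × 10⁴⁷ = 5.16 × 10³⁷ m⁻³.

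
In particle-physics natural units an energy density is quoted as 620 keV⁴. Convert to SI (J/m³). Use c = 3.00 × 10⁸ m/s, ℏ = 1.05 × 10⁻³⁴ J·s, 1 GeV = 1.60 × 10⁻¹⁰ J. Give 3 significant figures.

1.30 × 10¹⁶ J/m³

[E]/[L]³ = [E]⁴/(ℏc)³; restore (ℏc)⁻³.
1 GeV⁴ → 1/(ℏc)³ × (1 GeV in J)⁴ = 2.10 × 10³⁷ J/m³.
Convert the energy scale: 620 keV⁴ = 6.20 × 10⁻²² GeV⁴.
Result: 6.20 × 10⁻²² × 2.10 × 10³⁷ = 1.30 × 10¹⁶ J/m³.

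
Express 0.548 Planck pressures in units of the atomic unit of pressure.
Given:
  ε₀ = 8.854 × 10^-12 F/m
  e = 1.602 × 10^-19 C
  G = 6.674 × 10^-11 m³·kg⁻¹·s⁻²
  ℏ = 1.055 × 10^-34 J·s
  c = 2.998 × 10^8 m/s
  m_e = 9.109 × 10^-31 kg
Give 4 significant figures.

8.666 × 10^99

Planck pressure: p_P = c⁷/(ℏG²) = 4.632 × 10^113 Pa
atomic unit of pressure: P_au = E_h/a₀³ = m_e⁴e¹⁰/((4πε₀)⁵ℏ⁸) = 2.929 × 10^13 Pa
0.548 × 4.632 × 10^113 / 2.929 × 10^13 = 8.666 × 10^99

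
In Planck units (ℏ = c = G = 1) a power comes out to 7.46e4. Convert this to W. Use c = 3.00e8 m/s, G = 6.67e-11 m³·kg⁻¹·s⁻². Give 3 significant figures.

2.72e57 W

One Planck power: P_P = c⁵/G = 3.64e52 W.
7.46e4 × 3.64e52 W = 2.72e57 W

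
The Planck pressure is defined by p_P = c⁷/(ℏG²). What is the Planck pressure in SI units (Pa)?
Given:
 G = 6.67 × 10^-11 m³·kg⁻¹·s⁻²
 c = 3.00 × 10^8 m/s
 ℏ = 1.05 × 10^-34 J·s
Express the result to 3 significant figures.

p_P = c⁷/(ℏG²)
  = 2.19 × 10^59 / 4.67 × 10^-55
  = 4.68 × 10^113 Pa

4.68 × 10^113 Pa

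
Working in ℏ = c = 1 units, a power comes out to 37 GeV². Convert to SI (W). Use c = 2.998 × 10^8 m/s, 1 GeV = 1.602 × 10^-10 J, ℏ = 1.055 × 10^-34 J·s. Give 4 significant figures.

Power is [E]/[T] = [E]²/ℏ.
1 GeV² → 1/ℏ × (1 GeV in J)² = 2.433 × 10^14 W.
Result: 37 × 2.433 × 10^14 = 9.001 × 10^15 W.

9.001 × 10^15 W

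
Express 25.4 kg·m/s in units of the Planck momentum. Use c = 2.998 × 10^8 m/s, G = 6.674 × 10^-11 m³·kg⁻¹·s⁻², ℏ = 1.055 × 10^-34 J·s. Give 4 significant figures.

3.892

Planck momentum: p_P = √(ℏc³/G) = 6.527 kg·m/s.
25.4 / 6.527 = 3.892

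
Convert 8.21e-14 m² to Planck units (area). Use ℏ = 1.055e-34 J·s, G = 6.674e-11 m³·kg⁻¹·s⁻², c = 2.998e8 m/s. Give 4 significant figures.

Planck area: A_P = ℏG/c³ = 2.613e-70 m².
8.21e-14 / 2.613e-70 = 3.142e56

3.142e56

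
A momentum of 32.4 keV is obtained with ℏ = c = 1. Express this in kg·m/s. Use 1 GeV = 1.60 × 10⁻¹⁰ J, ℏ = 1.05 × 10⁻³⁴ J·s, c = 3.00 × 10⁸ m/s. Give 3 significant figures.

1.73 × 10⁻²³ kg·m/s

Momentum is [E]/c; divide by c.
1 GeV → 1/c × (1 GeV in J) = 5.33 × 10⁻¹⁹ kg·m/s.
Convert the energy scale: 32.4 keV = 3.24 × 10⁻⁵ GeV.
Result: 3.24 × 10⁻⁵ × 5.33 × 10⁻¹⁹ = 1.73 × 10⁻²³ kg·m/s.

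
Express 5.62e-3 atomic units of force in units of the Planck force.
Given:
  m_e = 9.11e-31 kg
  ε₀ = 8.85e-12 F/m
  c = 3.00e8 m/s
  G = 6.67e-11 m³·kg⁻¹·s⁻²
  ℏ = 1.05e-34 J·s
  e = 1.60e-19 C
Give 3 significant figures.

3.85e-54

atomic unit of force: F_au = E_h/a₀ = m_e²e⁶/((4πε₀)³ℏ⁴) = 8.33e-8 N
Planck force: F_P = c⁴/G = 1.21e44 N
5.62e-3 × 8.33e-8 / 1.21e44 = 3.85e-54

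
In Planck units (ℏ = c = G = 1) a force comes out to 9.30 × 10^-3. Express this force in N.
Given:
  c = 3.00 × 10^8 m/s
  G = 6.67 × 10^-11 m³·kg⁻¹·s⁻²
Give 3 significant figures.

One Planck force: F_P = c⁴/G = 1.21 × 10^44 N.
9.30 × 10^-3 × 1.21 × 10^44 N = 1.13 × 10^42 N

1.13 × 10^42 N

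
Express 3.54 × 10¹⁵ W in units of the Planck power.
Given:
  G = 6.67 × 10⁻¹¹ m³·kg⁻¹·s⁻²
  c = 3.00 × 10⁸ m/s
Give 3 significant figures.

9.72 × 10⁻³⁸

Planck power: P_P = c⁵/G = 3.64 × 10⁵² W.
3.54 × 10¹⁵ / 3.64 × 10⁵² = 9.72 × 10⁻³⁸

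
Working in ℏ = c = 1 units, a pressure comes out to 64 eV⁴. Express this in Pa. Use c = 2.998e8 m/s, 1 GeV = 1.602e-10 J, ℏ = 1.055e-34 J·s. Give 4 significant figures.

1.332e3 Pa

Pressure is [E]/[L]³ = [E]⁴/(ℏc)³.
1 GeV⁴ → 1/(ℏc)³ × (1 GeV in J)⁴ = 2.082e37 Pa.
Convert the energy scale: 64 eV⁴ = 6.40e-35 GeV⁴.
Result: 6.40e-35 × 2.082e37 = 1.332e3 Pa.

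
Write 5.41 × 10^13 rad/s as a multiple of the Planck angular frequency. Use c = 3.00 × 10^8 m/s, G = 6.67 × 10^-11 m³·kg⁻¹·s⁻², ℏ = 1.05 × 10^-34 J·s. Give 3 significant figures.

2.90 × 10^-30

Planck angular frequency: ω_P = √(c⁵/(ℏG)) = 1.86 × 10^43 rad/s.
5.41 × 10^13 / 1.86 × 10^43 = 2.90 × 10^-30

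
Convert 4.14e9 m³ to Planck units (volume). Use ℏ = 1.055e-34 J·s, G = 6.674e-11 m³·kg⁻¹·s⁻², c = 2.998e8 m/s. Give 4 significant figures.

9.801e113

Planck volume: V_P = (ℏG/c³)^(3/2) = 4.224e-105 m³.
4.14e9 / 4.224e-105 = 9.801e113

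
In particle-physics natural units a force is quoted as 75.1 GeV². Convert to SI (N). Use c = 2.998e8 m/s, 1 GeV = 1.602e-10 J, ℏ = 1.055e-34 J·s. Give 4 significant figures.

6.094e7 N

Force is [E]/[L] = [E]²/(ℏc); restore (ℏc)⁻¹.
1 GeV² → 1/(ℏc) × (1 GeV in J)² = 8.114e5 N.
Result: 75.1 × 8.114e5 = 6.094e7 N.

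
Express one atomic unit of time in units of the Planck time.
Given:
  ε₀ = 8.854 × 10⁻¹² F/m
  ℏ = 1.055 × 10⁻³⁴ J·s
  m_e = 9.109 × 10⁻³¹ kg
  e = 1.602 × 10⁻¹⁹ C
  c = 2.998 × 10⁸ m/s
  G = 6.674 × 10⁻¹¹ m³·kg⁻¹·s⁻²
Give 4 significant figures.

4.494 × 10²⁶

atomic unit of time: τ_au = (4πε₀)²ℏ³/(m_e e⁴) = 2.423 × 10⁻¹⁷ s
Planck time: t_P = √(ℏG/c⁵) = 5.392 × 10⁻⁴⁴ s
ratio = 2.423 × 10⁻¹⁷ / 5.392 × 10⁻⁴⁴ = 4.494 × 10²⁶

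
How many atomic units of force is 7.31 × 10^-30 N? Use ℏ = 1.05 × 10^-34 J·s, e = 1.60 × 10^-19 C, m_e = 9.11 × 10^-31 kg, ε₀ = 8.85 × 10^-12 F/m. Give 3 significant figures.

8.78 × 10^-23

atomic unit of force: F_au = E_h/a₀ = m_e²e⁶/((4πε₀)³ℏ⁴) = 8.33 × 10^-8 N.
7.31 × 10^-30 / 8.33 × 10^-8 = 8.78 × 10^-23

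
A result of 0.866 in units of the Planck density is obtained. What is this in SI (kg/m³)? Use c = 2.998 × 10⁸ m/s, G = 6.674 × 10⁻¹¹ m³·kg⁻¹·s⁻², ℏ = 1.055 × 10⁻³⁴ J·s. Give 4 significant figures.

4.463 × 10⁹⁶ kg/m³

One Planck density: ρ_P = c⁵/(ℏG²) = 5.154 × 10⁹⁶ kg/m³.
0.866 × 5.154 × 10⁹⁶ kg/m³ = 4.463 × 10⁹⁶ kg/m³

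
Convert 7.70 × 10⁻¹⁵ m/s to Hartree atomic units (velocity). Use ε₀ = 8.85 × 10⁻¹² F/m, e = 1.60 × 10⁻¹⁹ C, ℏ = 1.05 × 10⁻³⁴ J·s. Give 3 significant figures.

3.51 × 10⁻²¹

atomic unit of velocity: v_au = e²/(4πε₀ℏ) = 2.19 × 10⁶ m/s.
7.70 × 10⁻¹⁵ / 2.19 × 10⁶ = 3.51 × 10⁻²¹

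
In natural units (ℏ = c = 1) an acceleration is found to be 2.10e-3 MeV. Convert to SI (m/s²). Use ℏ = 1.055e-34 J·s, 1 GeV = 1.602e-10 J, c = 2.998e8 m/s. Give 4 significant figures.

Acceleration is [L]/[T]² = c·[E]/ℏ.
1 GeV → c/ℏ × (1 GeV in J) = 4.552e32 m/s².
Convert the energy scale: 2.10e-3 MeV = 2.10e-6 GeV.
Result: 2.10e-6 × 4.552e32 = 9.560e26 m/s².

9.560e26 m/s²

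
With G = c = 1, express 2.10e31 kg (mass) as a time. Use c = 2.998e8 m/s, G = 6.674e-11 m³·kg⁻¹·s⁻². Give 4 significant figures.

Mass → time via G/c³.
2.10e31 kg × (G/c³) = 5.201e-5 s

5.201e-5 s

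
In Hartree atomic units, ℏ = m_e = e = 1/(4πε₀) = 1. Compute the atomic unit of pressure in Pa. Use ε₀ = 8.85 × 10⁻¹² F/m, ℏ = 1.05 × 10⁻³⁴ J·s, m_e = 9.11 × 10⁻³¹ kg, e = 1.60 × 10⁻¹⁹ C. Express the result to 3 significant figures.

Dimensional analysis gives P_au = E_h/a₀³ = m_e⁴e¹⁰/((4πε₀)⁵ℏ⁸).
E_h = 4.38 × 10⁻¹⁸ J
a₀ = 5.26 × 10⁻¹¹ m
E_h/a₀³ = 3.01 × 10¹³ Pa

3.01 × 10¹³ Pa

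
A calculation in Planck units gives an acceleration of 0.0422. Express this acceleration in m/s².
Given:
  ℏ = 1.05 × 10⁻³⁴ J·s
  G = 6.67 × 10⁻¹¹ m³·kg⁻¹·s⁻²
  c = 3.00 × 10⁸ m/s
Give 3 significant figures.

One Planck acceleration: a_P = √(c⁷/(ℏG)) = 5.59 × 10⁵¹ m/s².
0.0422 × 5.59 × 10⁵¹ m/s² = 2.36 × 10⁵⁰ m/s²

2.36 × 10⁵⁰ m/s²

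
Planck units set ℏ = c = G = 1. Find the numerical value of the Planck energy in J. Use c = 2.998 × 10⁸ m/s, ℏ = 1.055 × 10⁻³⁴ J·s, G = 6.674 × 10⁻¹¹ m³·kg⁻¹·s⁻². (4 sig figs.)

Dimensional analysis gives E_P = √(ℏc⁵/G).
  = √(3.828 × 10¹⁸)
  = 1.957 × 10⁹ J

1.957 × 10⁹ J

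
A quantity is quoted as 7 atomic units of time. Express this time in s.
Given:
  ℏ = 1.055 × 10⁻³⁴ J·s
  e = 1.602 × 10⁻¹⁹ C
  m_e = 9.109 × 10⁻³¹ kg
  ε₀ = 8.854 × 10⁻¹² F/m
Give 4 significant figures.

1.696 × 10⁻¹⁶ s

One atomic unit of time: τ_au = (4πε₀)²ℏ³/(m_e e⁴) = 2.423 × 10⁻¹⁷ s.
7 × 2.423 × 10⁻¹⁷ s = 1.696 × 10⁻¹⁶ s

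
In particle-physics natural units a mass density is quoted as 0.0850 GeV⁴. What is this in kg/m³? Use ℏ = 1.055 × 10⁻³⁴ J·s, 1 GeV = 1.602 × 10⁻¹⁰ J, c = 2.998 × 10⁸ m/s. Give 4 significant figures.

Mass density is [E]/(c²[L]³) = [E]⁴/(ℏ³c⁵).
1 GeV⁴ → 1/(ℏ³c⁵) × (1 GeV in J)⁴ = 2.316 × 10²⁰ kg/m³.
Result: 0.0850 × 2.316 × 10²⁰ = 1.969 × 10¹⁹ kg/m³.

1.969 × 10¹⁹ kg/m³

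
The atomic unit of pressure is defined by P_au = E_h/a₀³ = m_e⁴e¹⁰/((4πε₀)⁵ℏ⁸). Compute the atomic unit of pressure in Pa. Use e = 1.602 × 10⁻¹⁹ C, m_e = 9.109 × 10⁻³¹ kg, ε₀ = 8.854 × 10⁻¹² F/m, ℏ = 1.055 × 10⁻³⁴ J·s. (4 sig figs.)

2.929 × 10¹³ Pa

P_au = E_h/a₀³ = m_e⁴e¹⁰/((4πε₀)⁵ℏ⁸)
E_h = 4.354 × 10⁻¹⁸ J
a₀ = 5.297 × 10⁻¹¹ m
E_h/a₀³ = 2.929 × 10¹³ Pa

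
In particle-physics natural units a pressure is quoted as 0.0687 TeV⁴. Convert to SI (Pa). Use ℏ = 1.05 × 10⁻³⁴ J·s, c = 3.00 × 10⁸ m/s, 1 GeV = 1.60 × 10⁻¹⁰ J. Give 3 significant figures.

1.44 × 10⁴⁸ Pa

Pressure is [E]/[L]³ = [E]⁴/(ℏc)³.
1 GeV⁴ → 1/(ℏc)³ × (1 GeV in J)⁴ = 2.10 × 10³⁷ Pa.
Convert the energy scale: 0.0687 TeV⁴ = 6.87 × 10¹⁰ GeV⁴.
Result: 6.87 × 10¹⁰ × 2.10 × 10³⁷ = 1.44 × 10⁴⁸ Pa.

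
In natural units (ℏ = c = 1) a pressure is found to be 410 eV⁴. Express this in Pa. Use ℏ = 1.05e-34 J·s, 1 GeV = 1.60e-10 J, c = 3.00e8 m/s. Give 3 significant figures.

8.60e3 Pa

Pressure is [E]/[L]³ = [E]⁴/(ℏc)³.
1 GeV⁴ → 1/(ℏc)³ × (1 GeV in J)⁴ = 2.10e37 Pa.
Convert the energy scale: 410 eV⁴ = 4.10e-34 GeV⁴.
Result: 4.10e-34 × 2.10e37 = 8.60e3 Pa.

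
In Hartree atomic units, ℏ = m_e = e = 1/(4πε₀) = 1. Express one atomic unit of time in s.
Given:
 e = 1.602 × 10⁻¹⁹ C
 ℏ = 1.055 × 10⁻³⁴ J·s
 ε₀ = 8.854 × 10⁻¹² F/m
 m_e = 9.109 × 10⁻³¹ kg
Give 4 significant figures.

2.423 × 10⁻¹⁷ s

Dimensional analysis gives τ_au = (4πε₀)²ℏ³/(m_e e⁴).
E_h = 4.354 × 10⁻¹⁸ J
ℏ/E_h = 2.423 × 10⁻¹⁷ s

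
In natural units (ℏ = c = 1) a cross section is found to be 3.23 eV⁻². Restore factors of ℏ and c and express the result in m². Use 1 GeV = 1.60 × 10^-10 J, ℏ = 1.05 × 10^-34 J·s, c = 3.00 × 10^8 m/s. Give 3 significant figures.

1.25 × 10^-13 m²

Area is [L]² = [E]⁻²·(ℏc)²; restore (ℏc)².
1 GeV⁻² → (ℏc)² × (1 GeV in J)⁻² = 3.88 × 10^-32 m².
Convert the energy scale: 3.23 eV⁻² = 3.23 × 10^18 GeV⁻².
Result: 3.23 × 10^18 × 3.88 × 10^-32 = 1.25 × 10^-13 m².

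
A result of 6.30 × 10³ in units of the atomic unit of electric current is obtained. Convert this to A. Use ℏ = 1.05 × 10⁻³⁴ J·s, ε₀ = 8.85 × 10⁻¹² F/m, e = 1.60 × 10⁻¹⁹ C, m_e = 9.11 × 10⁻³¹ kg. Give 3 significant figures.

42 A

One atomic unit of electric current: I_au = e E_h/ℏ = m_e e⁵/((4πε₀)²ℏ³) = 6.67 × 10⁻³ A.
6.30 × 10³ × 6.67 × 10⁻³ A = 42 A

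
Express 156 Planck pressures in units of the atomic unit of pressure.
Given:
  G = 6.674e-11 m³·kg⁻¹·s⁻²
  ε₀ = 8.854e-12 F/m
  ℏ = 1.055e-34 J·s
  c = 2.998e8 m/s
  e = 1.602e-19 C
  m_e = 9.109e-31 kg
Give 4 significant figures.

2.467e102

Planck pressure: p_P = c⁷/(ℏG²) = 4.632e113 Pa
atomic unit of pressure: P_au = E_h/a₀³ = m_e⁴e¹⁰/((4πε₀)⁵ℏ⁸) = 2.929e13 Pa
156 × 4.632e113 / 2.929e13 = 2.467e102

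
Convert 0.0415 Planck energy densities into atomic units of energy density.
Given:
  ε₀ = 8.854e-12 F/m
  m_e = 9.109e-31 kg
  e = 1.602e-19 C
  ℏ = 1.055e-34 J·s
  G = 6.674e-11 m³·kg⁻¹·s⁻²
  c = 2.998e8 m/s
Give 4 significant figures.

Planck energy density: u_P = c⁷/(ℏG²) = 4.632e113 J/m³
atomic unit of energy density: u_au = E_h/a₀³ = m_e⁴e¹⁰/((4πε₀)⁵ℏ⁸) = 2.929e13 J/m³
0.0415 × 4.632e113 / 2.929e13 = 6.563e98

6.563e98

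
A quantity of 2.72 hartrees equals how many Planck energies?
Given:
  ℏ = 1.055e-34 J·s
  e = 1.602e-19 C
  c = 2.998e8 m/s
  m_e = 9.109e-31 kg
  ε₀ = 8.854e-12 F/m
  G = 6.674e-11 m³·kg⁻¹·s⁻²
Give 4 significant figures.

hartree: E_h = m_e e⁴/(4πε₀ℏ)² = 4.354e-18 J
Planck energy: E_P = √(ℏc⁵/G) = 1.957e9 J
2.72 × 4.354e-18 / 1.957e9 = 6.053e-27

6.053e-27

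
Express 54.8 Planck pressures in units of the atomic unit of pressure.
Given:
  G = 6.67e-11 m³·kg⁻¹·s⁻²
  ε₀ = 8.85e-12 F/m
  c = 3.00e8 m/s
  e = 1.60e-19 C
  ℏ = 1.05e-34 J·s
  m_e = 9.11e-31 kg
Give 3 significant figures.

Planck pressure: p_P = c⁷/(ℏG²) = 4.68e113 Pa
atomic unit of pressure: P_au = E_h/a₀³ = m_e⁴e¹⁰/((4πε₀)⁵ℏ⁸) = 3.01e13 Pa
54.8 × 4.68e113 / 3.01e13 = 8.52e101

8.52e101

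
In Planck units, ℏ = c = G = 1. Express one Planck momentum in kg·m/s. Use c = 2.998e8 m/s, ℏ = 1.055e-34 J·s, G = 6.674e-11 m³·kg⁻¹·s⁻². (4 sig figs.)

From ℏ = c = G = 1 the momentum scale is p_P = √(ℏc³/G).
  = √(42.60)
  = 6.527 kg·m/s

6.527 kg·m/s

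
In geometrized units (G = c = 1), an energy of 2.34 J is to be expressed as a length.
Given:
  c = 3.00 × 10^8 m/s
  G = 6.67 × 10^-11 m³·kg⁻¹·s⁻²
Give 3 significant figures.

Energy → length via G/c⁴.
2.34 J × (G/c⁴) = 1.93 × 10^-44 m

1.93 × 10^-44 m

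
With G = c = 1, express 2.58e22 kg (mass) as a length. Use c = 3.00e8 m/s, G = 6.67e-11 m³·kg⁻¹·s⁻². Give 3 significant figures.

In G = c = 1 units mass has dimensions of length; the conversion factor is G/c².
2.58e22 kg × (G/c²) = 1.91e-5 m

1.91e-5 m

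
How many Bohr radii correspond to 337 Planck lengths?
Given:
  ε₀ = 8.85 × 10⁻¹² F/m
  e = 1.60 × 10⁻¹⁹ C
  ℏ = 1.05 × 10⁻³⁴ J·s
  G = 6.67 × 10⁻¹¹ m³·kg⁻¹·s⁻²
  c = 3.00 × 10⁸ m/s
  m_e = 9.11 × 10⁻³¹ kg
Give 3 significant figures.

1.03 × 10⁻²²

Planck length: ℓ_P = √(ℏG/c³) = 1.61 × 10⁻³⁵ m
Bohr radius: a₀ = 4πε₀ℏ²/(m_e e²) = 5.26 × 10⁻¹¹ m
337 × 1.61 × 10⁻³⁵ / 5.26 × 10⁻¹¹ = 1.03 × 10⁻²²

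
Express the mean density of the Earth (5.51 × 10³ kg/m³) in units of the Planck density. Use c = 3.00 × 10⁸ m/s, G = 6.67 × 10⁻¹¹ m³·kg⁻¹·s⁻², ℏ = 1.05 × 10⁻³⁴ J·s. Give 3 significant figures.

1.06 × 10⁻⁹³

Planck density: ρ_P = c⁵/(ℏG²) = 5.20 × 10⁹⁶ kg/m³.
5.51 × 10³ / 5.20 × 10⁹⁶ = 1.06 × 10⁻⁹³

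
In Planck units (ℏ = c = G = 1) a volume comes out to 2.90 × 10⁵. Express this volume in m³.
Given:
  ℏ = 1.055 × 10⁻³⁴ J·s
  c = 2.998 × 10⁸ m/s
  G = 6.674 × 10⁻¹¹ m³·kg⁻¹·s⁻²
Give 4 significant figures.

One Planck volume: V_P = (ℏG/c³)^(3/2) = 4.224 × 10⁻¹⁰⁵ m³.
2.90 × 10⁵ × 4.224 × 10⁻¹⁰⁵ m³ = 1.225 × 10⁻⁹⁹ m³

1.225 × 10⁻⁹⁹ m³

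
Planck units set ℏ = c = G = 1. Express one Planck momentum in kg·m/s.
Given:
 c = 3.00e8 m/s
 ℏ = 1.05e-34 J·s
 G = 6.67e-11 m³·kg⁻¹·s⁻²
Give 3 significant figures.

The unique combination of the constants set to 1 with dimensions of momentum is p_P = √(ℏc³/G).
  = √(42.5)
  = 6.52 kg·m/s

6.52 kg·m/s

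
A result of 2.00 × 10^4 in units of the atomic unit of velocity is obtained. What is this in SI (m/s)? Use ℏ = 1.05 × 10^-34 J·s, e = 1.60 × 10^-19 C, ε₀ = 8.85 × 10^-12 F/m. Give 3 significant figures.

One atomic unit of velocity: v_au = e²/(4πε₀ℏ) = 2.19 × 10^6 m/s.
2.00 × 10^4 × 2.19 × 10^6 m/s = 4.38 × 10^10 m/s

4.38 × 10^10 m/s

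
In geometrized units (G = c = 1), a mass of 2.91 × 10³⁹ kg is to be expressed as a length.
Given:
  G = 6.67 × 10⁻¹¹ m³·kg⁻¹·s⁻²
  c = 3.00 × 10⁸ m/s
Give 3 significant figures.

2.16 × 10¹² m

In G = c = 1 units mass has dimensions of length; the conversion factor is G/c².
2.91 × 10³⁹ kg × (G/c²) = 2.16 × 10¹² m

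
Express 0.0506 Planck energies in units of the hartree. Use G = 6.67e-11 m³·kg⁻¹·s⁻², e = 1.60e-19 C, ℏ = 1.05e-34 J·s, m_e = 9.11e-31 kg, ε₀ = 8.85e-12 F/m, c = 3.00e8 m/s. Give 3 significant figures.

2.26e25

Planck energy: E_P = √(ℏc⁵/G) = 1.96e9 J
hartree: E_h = m_e e⁴/(4πε₀ℏ)² = 4.38e-18 J
0.0506 × 1.96e9 / 4.38e-18 = 2.26e25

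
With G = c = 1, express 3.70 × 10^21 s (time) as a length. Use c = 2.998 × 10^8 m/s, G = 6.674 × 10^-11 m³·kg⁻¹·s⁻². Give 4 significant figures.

1.109 × 10^30 m

Time → length via c.
3.70 × 10^21 s × (c) = 1.109 × 10^30 m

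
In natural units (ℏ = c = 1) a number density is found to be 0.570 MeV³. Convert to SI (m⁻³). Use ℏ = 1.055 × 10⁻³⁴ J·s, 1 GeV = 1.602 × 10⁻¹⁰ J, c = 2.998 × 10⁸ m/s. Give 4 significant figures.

7.406 × 10³⁷ m⁻³

Number density is [L]⁻³ = [E]³/(ℏc)³.
1 GeV³ → 1/(ℏc)³ × (1 GeV in J)³ = 1.299 × 10⁴⁷ m⁻³.
Convert the energy scale: 0.570 MeV³ = 5.70 × 10⁻¹⁰ GeV³.
Result: 5.70 × 10⁻¹⁰ × 1.299 × 10⁴⁷ = 7.406 × 10³⁷ m⁻³.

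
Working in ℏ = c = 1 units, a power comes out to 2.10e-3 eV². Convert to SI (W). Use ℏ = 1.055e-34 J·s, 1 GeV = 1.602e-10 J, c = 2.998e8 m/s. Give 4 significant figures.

Power is [E]/[T] = [E]²/ℏ.
1 GeV² → 1/ℏ × (1 GeV in J)² = 2.433e14 W.
Convert the energy scale: 2.10e-3 eV² = 2.10e-21 GeV².
Result: 2.10e-21 × 2.433e14 = 5.108e-7 W.

5.108e-7 W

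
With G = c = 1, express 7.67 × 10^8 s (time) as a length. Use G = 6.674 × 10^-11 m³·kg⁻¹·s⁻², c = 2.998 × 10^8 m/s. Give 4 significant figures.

Time → length via c.
7.67 × 10^8 s × (c) = 2.299 × 10^17 m

2.299 × 10^17 m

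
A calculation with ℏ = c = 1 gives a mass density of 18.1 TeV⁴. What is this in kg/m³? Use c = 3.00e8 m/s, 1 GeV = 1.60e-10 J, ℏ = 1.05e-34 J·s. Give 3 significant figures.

4.22e33 kg/m³

Mass density is [E]/(c²[L]³) = [E]⁴/(ℏ³c⁵).
1 GeV⁴ → 1/(ℏ³c⁵) × (1 GeV in J)⁴ = 2.33e20 kg/m³.
Convert the energy scale: 18.1 TeV⁴ = 1.81e13 GeV⁴.
Result: 1.81e13 × 2.33e20 = 4.22e33 kg/m³.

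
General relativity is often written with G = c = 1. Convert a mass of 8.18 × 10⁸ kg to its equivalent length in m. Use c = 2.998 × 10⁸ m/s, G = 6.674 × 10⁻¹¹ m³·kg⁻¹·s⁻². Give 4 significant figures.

In G = c = 1 units mass has dimensions of length; the conversion factor is G/c².
8.18 × 10⁸ kg × (G/c²) = 6.074 × 10⁻¹⁹ m

6.074 × 10⁻¹⁹ m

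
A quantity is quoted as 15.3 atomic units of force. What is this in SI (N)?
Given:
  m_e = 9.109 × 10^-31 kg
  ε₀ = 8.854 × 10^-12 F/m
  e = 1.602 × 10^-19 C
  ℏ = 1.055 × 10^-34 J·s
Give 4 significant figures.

1.258 × 10^-6 N

One atomic unit of force: F_au = E_h/a₀ = m_e²e⁶/((4πε₀)³ℏ⁴) = 8.220 × 10^-8 N.
15.3 × 8.220 × 10^-8 N = 1.258 × 10^-6 N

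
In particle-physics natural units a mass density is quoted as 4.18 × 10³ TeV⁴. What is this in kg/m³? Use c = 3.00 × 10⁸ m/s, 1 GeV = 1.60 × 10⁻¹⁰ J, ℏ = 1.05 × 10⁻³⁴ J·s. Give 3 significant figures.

9.74 × 10³⁵ kg/m³

Mass density is [E]/(c²[L]³) = [E]⁴/(ℏ³c⁵).
1 GeV⁴ → 1/(ℏ³c⁵) × (1 GeV in J)⁴ = 2.33 × 10²⁰ kg/m³.
Convert the energy scale: 4.18 × 10³ TeV⁴ = 4.18 × 10¹⁵ GeV⁴.
Result: 4.18 × 10¹⁵ × 2.33 × 10²⁰ = 9.74 × 10³⁵ kg/m³.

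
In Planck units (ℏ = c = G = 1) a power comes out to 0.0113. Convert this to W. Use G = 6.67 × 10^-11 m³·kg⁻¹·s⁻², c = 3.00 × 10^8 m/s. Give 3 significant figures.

4.12 × 10^50 W

One Planck power: P_P = c⁵/G = 3.64 × 10^52 W.
0.0113 × 3.64 × 10^52 W = 4.12 × 10^50 W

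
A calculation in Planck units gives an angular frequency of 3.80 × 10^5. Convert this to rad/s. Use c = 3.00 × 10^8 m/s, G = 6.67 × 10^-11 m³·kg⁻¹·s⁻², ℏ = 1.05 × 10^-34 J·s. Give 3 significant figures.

One Planck angular frequency: ω_P = √(c⁵/(ℏG)) = 1.86 × 10^43 rad/s.
3.80 × 10^5 × 1.86 × 10^43 rad/s = 7.08 × 10^48 rad/s

7.08 × 10^48 rad/s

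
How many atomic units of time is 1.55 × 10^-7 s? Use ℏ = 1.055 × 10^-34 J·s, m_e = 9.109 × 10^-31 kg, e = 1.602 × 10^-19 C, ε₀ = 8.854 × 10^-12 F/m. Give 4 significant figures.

6.397 × 10^9

atomic unit of time: τ_au = (4πε₀)²ℏ³/(m_e e⁴) = 2.423 × 10^-17 s.
1.55 × 10^-7 / 2.423 × 10^-17 = 6.397 × 10^9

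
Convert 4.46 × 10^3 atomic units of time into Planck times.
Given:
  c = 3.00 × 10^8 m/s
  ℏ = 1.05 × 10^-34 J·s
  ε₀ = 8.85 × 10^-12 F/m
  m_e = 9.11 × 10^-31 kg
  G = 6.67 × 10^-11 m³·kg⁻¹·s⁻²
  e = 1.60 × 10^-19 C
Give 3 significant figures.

atomic unit of time: τ_au = (4πε₀)²ℏ³/(m_e e⁴) = 2.40 × 10^-17 s
Planck time: t_P = √(ℏG/c⁵) = 5.37 × 10^-44 s
4.46 × 10^3 × 2.40 × 10^-17 / 5.37 × 10^-44 = 1.99 × 10^30

1.99 × 10^30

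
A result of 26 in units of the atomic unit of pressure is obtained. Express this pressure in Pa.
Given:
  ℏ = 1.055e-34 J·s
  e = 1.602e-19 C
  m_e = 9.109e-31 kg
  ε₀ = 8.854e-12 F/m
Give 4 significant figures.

7.616e14 Pa

One atomic unit of pressure: P_au = E_h/a₀³ = m_e⁴e¹⁰/((4πε₀)⁵ℏ⁸) = 2.929e13 Pa.
26 × 2.929e13 Pa = 7.616e14 Pa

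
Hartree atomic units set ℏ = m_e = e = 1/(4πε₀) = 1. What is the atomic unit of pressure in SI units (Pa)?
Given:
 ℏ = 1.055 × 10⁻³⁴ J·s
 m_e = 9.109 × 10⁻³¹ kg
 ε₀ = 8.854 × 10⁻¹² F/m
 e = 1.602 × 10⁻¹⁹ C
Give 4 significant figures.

2.929 × 10¹³ Pa

From ℏ = m_e = e = 1/(4πε₀) = 1 the pressure scale is P_au = E_h/a₀³ = m_e⁴e¹⁰/((4πε₀)⁵ℏ⁸).
E_h = 4.354 × 10⁻¹⁸ J
a₀ = 5.297 × 10⁻¹¹ m
E_h/a₀³ = 2.929 × 10¹³ Pa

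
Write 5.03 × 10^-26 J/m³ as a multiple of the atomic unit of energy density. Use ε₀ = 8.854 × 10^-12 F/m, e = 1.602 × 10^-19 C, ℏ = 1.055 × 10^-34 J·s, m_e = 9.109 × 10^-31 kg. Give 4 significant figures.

1.717 × 10^-39

atomic unit of energy density: u_au = E_h/a₀³ = m_e⁴e¹⁰/((4πε₀)⁵ℏ⁸) = 2.929 × 10^13 J/m³.
5.03 × 10^-26 / 2.929 × 10^13 = 1.717 × 10^-39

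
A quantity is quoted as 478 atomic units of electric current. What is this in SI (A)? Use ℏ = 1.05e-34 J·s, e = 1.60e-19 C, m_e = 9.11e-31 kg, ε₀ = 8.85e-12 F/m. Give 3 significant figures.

3.19 A

One atomic unit of electric current: I_au = e E_h/ℏ = m_e e⁵/((4πε₀)²ℏ³) = 6.67e-3 A.
478 × 6.67e-3 A = 3.19 A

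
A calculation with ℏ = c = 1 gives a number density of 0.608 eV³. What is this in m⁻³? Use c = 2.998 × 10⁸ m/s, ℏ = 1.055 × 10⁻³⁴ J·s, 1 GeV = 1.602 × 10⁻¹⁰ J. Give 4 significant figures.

Number density is [L]⁻³ = [E]³/(ℏc)³.
1 GeV³ → 1/(ℏc)³ × (1 GeV in J)³ = 1.299 × 10⁴⁷ m⁻³.
Convert the energy scale: 0.608 eV³ = 6.08 × 10⁻²⁸ GeV³.
Result: 6.08 × 10⁻²⁸ × 1.299 × 10⁴⁷ = 7.900 × 10¹⁹ m⁻³.

7.900 × 10¹⁹ m⁻³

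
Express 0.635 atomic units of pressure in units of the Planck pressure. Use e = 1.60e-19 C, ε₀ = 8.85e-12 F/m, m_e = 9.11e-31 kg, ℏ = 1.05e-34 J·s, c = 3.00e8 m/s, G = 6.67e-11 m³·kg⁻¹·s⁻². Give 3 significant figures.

atomic unit of pressure: P_au = E_h/a₀³ = m_e⁴e¹⁰/((4πε₀)⁵ℏ⁸) = 3.01e13 Pa
Planck pressure: p_P = c⁷/(ℏG²) = 4.68e113 Pa
0.635 × 3.01e13 / 4.68e113 = 4.09e-101

4.09e-101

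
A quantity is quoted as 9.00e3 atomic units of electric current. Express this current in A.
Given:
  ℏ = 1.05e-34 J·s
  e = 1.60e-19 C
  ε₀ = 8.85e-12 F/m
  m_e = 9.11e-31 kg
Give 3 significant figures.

One atomic unit of electric current: I_au = e E_h/ℏ = m_e e⁵/((4πε₀)²ℏ³) = 6.67e-3 A.
9.00e3 × 6.67e-3 A = 60 A

60 A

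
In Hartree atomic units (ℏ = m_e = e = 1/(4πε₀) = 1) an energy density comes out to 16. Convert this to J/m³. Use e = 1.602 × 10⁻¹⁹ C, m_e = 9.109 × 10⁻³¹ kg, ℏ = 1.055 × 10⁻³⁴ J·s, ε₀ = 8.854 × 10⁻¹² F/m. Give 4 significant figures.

One atomic unit of energy density: u_au = E_h/a₀³ = m_e⁴e¹⁰/((4πε₀)⁵ℏ⁸) = 2.929 × 10¹³ J/m³.
16 × 2.929 × 10¹³ J/m³ = 4.687 × 10¹⁴ J/m³

4.687 × 10¹⁴ J/m³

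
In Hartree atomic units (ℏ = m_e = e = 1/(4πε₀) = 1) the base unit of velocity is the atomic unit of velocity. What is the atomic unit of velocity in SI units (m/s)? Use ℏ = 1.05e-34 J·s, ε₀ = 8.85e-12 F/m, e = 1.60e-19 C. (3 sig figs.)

2.19e6 m/s

v_au = e²/(4πε₀ℏ)
  = 2.56e-38 / 1.17e-44
  = 2.19e6 m/s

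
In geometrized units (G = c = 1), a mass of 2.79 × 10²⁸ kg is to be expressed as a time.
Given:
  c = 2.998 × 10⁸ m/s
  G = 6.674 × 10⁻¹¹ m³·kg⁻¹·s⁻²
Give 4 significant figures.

6.910 × 10⁻⁸ s

Mass → time via G/c³.
2.79 × 10²⁸ kg × (G/c³) = 6.910 × 10⁻⁸ s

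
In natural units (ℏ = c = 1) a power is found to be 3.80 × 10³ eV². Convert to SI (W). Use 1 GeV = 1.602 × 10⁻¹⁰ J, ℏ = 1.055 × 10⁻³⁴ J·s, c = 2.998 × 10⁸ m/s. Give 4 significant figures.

0.9244 W

Power is [E]/[T] = [E]²/ℏ.
1 GeV² → 1/ℏ × (1 GeV in J)² = 2.433 × 10¹⁴ W.
Convert the energy scale: 3.80 × 10³ eV² = 3.80 × 10⁻¹⁵ GeV².
Result: 3.80 × 10⁻¹⁵ × 2.433 × 10¹⁴ = 0.9244 W.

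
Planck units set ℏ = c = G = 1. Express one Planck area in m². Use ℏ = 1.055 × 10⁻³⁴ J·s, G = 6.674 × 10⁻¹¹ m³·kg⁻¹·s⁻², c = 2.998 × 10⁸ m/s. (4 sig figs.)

2.613 × 10⁻⁷⁰ m²

From ℏ = c = G = 1 the area scale is A_P = ℏG/c³.
  = 7.041 × 10⁻⁴⁵ / 2.695 × 10²⁵
  = 2.613 × 10⁻⁷⁰ m²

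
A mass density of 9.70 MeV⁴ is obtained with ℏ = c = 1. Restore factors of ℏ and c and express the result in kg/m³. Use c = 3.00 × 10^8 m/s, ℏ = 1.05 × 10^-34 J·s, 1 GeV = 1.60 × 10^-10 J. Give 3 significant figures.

2.26 × 10^9 kg/m³

Mass density is [E]/(c²[L]³) = [E]⁴/(ℏ³c⁵).
1 GeV⁴ → 1/(ℏ³c⁵) × (1 GeV in J)⁴ = 2.33 × 10^20 kg/m³.
Convert the energy scale: 9.70 MeV⁴ = 9.70 × 10^-12 GeV⁴.
Result: 9.70 × 10^-12 × 2.33 × 10^20 = 2.26 × 10^9 kg/m³.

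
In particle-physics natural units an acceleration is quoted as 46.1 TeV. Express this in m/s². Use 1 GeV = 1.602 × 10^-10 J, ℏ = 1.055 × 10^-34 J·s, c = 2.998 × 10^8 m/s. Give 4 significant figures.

Acceleration is [L]/[T]² = c·[E]/ℏ.
1 GeV → c/ℏ × (1 GeV in J) = 4.552 × 10^32 m/s².
Convert the energy scale: 46.1 TeV = 4.61 × 10^4 GeV.
Result: 4.61 × 10^4 × 4.552 × 10^32 = 2.099 × 10^37 m/s².

2.099 × 10^37 m/s²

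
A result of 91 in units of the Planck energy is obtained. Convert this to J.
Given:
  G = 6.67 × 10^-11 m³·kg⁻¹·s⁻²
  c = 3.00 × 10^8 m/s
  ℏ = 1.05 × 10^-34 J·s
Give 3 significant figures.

One Planck energy: E_P = √(ℏc⁵/G) = 1.96 × 10^9 J.
91 × 1.96 × 10^9 J = 1.78 × 10^11 J

1.78 × 10^11 J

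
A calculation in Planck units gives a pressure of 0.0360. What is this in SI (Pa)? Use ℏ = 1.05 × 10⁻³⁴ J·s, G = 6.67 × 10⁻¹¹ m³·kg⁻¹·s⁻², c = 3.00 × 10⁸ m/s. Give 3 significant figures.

One Planck pressure: p_P = c⁷/(ℏG²) = 4.68 × 10¹¹³ Pa.
0.0360 × 4.68 × 10¹¹³ Pa = 1.69 × 10¹¹² Pa

1.69 × 10¹¹² Pa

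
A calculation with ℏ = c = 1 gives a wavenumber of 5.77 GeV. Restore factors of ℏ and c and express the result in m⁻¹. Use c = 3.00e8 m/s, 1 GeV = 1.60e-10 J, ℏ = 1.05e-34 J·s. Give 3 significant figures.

2.93e16 m⁻¹

Inverse length is [E]/(ℏc).
1 GeV → 1/(ℏc) × (1 GeV in J) = 5.08e15 m⁻¹.
Result: 5.77 × 5.08e15 = 2.93e16 m⁻¹.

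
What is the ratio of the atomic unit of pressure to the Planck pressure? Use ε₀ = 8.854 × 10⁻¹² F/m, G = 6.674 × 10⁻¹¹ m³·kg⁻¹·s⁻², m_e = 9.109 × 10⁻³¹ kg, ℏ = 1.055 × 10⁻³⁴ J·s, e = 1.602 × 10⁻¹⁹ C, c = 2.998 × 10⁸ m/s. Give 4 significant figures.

6.323 × 10⁻¹⁰¹

atomic unit of pressure: P_au = E_h/a₀³ = m_e⁴e¹⁰/((4πε₀)⁵ℏ⁸) = 2.929 × 10¹³ Pa
Planck pressure: p_P = c⁷/(ℏG²) = 4.632 × 10¹¹³ Pa
ratio = 2.929 × 10¹³ / 4.632 × 10¹¹³ = 6.323 × 10⁻¹⁰¹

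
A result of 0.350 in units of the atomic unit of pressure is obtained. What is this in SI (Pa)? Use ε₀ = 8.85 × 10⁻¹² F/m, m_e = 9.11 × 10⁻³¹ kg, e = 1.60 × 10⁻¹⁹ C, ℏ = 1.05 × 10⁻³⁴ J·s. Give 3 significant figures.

1.05 × 10¹³ Pa

One atomic unit of pressure: P_au = E_h/a₀³ = m_e⁴e¹⁰/((4πε₀)⁵ℏ⁸) = 3.01 × 10¹³ Pa.
0.350 × 3.01 × 10¹³ Pa = 1.05 × 10¹³ Pa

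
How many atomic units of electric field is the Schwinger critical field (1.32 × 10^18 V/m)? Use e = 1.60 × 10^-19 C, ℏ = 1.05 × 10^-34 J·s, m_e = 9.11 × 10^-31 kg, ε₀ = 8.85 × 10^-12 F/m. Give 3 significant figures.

atomic unit of electric field: E_au = E_h/(e a₀) = m_e²e⁵/((4πε₀)³ℏ⁴) = 5.20 × 10^11 V/m.
1.32 × 10^18 / 5.20 × 10^11 = 2.54 × 10^6

2.54 × 10^6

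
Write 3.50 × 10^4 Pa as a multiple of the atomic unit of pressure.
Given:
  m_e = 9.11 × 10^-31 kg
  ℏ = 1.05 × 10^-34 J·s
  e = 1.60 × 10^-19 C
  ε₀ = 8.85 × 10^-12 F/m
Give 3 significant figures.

1.16 × 10^-9

atomic unit of pressure: P_au = E_h/a₀³ = m_e⁴e¹⁰/((4πε₀)⁵ℏ⁸) = 3.01 × 10^13 Pa.
3.50 × 10^4 / 3.01 × 10^13 = 1.16 × 10^-9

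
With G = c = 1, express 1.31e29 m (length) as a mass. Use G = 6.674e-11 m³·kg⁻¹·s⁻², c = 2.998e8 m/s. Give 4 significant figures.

1.764e56 kg

Length → mass via c²/G.
1.31e29 m × (c²/G) = 1.764e56 kg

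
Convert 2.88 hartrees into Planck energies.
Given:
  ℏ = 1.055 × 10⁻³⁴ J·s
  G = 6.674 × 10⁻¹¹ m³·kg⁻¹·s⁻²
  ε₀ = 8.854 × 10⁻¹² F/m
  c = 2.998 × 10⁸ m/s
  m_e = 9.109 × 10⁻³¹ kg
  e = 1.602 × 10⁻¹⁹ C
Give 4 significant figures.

hartree: E_h = m_e e⁴/(4πε₀ℏ)² = 4.354 × 10⁻¹⁸ J
Planck energy: E_P = √(ℏc⁵/G) = 1.957 × 10⁹ J
2.88 × 4.354 × 10⁻¹⁸ / 1.957 × 10⁹ = 6.409 × 10⁻²⁷

6.409 × 10⁻²⁷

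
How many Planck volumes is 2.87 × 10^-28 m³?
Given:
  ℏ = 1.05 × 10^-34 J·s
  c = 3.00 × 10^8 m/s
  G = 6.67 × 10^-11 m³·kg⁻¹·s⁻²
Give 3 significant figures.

Planck volume: V_P = (ℏG/c³)^(3/2) = 4.18 × 10^-105 m³.
2.87 × 10^-28 / 4.18 × 10^-105 = 6.87 × 10^76

6.87 × 10^76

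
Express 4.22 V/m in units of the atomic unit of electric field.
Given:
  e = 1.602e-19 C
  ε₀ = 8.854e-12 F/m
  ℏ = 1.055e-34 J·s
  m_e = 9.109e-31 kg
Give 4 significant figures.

atomic unit of electric field: E_au = E_h/(e a₀) = m_e²e⁵/((4πε₀)³ℏ⁴) = 5.131e11 V/m.
4.22 / 5.131e11 = 8.225e-12

8.225e-12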